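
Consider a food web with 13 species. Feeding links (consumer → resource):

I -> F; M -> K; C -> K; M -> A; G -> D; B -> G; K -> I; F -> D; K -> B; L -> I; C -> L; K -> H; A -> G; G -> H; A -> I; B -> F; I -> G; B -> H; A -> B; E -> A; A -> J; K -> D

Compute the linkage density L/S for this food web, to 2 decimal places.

L/S = 1.69

There are L = 22 links among S = 13 species.
L/S = 22/13 = 1.6923 ≈ 1.69.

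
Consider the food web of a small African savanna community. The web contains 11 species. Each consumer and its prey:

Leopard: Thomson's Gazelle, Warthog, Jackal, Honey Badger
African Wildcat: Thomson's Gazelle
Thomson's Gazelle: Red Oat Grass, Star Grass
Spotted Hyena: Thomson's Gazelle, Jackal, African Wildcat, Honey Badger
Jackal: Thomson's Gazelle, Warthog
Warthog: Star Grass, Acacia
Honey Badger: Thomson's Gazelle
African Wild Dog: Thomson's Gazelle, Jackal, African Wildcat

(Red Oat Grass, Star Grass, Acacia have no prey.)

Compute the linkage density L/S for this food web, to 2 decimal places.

There are L = 19 links among S = 11 species.
L/S = 19/11 = 1.7273 ≈ 1.73.

L/S = 1.73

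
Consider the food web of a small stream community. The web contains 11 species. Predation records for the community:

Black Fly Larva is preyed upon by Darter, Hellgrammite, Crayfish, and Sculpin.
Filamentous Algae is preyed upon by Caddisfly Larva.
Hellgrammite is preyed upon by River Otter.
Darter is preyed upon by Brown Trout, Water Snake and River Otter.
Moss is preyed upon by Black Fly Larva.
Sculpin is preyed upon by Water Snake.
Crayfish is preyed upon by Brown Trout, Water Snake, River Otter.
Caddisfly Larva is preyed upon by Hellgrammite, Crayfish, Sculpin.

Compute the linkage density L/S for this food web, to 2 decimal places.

L/S = 1.55

There are L = 17 links among S = 11 species.
L/S = 17/11 = 1.5455 ≈ 1.55.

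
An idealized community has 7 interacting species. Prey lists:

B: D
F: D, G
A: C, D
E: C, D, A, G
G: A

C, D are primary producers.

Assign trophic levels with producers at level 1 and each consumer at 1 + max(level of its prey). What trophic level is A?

Trophic level 2

C is a producer → level 1.
A eats C (level 1); other prey at levels: D 1 → level 2.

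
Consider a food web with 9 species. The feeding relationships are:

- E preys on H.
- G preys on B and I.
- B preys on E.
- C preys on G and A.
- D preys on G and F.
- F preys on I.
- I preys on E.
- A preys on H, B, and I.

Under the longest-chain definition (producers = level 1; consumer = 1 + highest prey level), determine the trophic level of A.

Trophic level 4

H is a producer → level 1.
E eats H → level 2.
I eats E → level 3.
A eats I (level 3); other prey at levels: H 1, B 3 → level 4.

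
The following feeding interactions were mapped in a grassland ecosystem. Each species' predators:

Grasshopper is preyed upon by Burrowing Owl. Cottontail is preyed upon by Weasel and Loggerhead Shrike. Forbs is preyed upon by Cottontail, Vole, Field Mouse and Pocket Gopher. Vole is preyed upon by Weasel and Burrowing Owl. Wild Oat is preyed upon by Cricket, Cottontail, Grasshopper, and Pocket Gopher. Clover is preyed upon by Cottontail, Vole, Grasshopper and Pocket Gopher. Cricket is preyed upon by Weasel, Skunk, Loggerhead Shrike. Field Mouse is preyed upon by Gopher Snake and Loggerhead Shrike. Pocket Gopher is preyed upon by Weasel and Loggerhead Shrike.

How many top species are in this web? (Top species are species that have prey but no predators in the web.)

5

Top species (has prey, but nothing eats it): Burrowing Owl, Weasel, Gopher Snake, Skunk, Loggerhead Shrike.
Count: 5.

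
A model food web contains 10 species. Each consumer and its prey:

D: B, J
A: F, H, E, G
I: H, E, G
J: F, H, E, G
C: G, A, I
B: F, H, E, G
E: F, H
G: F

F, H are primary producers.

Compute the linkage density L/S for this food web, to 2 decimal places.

There are L = 23 links among S = 10 species.
L/S = 23/10 = 2.3000 ≈ 2.30.

L/S = 2.30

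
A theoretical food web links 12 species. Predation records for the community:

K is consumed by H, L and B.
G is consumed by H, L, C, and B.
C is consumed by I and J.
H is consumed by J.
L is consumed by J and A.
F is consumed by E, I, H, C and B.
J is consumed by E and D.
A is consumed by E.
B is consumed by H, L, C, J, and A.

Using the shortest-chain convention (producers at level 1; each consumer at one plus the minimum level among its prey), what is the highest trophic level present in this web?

4

Producers (level 1): G, K, F.
Following each consumer down to its lowest-level prey: G → B → J → D (levels 1 through 4).
All prey of D (J 3) are at level 3 or above, so D is at level 1 + 3 = 4.
Every consumer has at least one prey at level 3 or below, so none exceeds level 4.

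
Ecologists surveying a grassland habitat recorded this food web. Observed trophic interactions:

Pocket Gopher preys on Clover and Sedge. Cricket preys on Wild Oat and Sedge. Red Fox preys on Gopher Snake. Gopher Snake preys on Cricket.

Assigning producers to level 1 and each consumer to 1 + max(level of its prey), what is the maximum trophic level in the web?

Producers (level 1): Wild Oat, Sedge, Clover.
Wild Oat → Cricket → Gopher Snake → Red Fox gives Red Fox level 4.
No species has a prey at level 4, so no species reaches level 5.

4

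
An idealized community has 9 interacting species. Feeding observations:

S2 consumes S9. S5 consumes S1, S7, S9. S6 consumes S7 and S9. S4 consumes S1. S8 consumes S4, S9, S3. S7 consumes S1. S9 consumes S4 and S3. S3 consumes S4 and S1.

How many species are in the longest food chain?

One longest chain: S1 → S4 → S3 → S9 → S2.
It has 5 species and 4 links.

5 species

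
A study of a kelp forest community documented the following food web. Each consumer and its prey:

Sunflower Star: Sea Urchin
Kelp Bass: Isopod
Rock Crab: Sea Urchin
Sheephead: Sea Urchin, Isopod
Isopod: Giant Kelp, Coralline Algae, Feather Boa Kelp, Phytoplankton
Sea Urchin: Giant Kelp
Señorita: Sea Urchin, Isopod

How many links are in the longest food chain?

2 links

One longest chain: Giant Kelp → Sea Urchin → Rock Crab.
It has 3 species and 2 links.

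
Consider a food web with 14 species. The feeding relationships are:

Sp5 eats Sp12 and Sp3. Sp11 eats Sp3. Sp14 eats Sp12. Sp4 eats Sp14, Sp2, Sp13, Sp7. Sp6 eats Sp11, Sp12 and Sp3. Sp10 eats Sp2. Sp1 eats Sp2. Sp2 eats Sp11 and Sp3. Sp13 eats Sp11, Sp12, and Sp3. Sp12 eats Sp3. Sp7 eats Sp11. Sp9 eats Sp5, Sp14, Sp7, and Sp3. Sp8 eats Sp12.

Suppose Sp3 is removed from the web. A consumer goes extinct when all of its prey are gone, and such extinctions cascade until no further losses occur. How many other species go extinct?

13

Remove Sp3.
Round 1: Sp12 (all prey gone), Sp11 (all prey gone) → extinct.
Round 2: Sp2 (all prey gone), Sp6 (all prey gone), Sp8 (all prey gone), Sp5 (all prey gone), Sp14 (all prey gone), Sp13 (all prey gone), Sp7 (all prey gone) → extinct.
Round 3: Sp1 (all prey gone), Sp9 (all prey gone), Sp10 (all prey gone), Sp4 (all prey gone) → extinct.
No further losses. Total secondary extinctions: 13.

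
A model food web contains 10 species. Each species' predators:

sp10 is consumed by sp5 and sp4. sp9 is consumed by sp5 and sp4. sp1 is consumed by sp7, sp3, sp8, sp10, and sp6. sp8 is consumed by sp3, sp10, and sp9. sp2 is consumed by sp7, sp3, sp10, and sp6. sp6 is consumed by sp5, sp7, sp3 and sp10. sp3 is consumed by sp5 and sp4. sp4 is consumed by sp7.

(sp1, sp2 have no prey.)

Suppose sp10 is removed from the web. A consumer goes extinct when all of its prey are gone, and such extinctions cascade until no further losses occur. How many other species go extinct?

Remove sp10.
Every predator of it retains at least one other prey: sp5 still has sp6, sp3, sp9; sp4 still has sp3, sp9.
No consumer loses all prey, so no secondary extinctions occur.

0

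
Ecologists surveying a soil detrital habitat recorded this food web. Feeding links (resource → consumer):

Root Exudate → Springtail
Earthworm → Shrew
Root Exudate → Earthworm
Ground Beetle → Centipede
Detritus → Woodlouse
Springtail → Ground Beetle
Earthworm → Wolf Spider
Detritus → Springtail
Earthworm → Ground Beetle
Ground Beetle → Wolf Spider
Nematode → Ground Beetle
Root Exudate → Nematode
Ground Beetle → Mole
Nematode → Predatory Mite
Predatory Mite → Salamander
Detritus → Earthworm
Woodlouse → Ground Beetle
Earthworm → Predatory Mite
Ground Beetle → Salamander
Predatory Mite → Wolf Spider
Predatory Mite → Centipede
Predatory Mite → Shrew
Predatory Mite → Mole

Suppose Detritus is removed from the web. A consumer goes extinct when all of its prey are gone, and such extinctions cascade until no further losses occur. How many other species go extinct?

1

Remove Detritus.
Round 1: Woodlouse (all prey gone) → extinct.
No further losses. Total secondary extinctions: 1.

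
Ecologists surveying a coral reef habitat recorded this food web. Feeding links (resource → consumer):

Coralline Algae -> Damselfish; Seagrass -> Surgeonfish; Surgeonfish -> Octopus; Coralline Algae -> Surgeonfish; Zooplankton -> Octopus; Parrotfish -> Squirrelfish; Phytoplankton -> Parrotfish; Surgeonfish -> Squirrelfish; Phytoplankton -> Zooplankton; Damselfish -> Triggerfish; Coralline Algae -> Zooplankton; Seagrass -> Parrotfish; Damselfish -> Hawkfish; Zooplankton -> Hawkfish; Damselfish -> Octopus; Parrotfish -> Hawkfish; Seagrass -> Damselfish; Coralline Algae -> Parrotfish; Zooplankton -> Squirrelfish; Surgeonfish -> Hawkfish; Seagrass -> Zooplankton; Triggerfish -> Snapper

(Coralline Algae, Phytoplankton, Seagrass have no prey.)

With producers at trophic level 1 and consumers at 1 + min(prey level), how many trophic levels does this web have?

Producers (level 1): Coralline Algae, Phytoplankton, Seagrass.
Following each consumer down to its lowest-level prey: Coralline Algae → Damselfish → Triggerfish → Snapper (levels 1 through 4).
All prey of Snapper (Triggerfish 3) are at level 3 or above, so Snapper is at level 1 + 3 = 4.
Every consumer has at least one prey at level 3 or below, so none exceeds level 4.

4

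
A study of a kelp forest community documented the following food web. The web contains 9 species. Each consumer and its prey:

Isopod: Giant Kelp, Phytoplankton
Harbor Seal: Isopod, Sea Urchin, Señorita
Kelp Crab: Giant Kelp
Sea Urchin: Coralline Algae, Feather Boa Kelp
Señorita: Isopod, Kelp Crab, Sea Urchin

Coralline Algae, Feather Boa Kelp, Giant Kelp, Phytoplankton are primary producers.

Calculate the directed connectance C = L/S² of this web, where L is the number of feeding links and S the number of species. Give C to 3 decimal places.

C = 0.136

The web has S = 9 species and L = 11 feeding links.
C = L / S² = 11 / 81 = 0.1358 ≈ 0.136.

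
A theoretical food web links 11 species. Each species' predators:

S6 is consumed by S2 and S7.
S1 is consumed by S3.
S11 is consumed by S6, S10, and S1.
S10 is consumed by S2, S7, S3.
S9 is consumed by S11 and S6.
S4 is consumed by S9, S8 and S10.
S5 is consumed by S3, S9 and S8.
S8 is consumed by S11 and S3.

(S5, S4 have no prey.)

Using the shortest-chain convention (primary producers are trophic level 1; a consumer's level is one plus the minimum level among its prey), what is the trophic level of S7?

Trophic level 3

S4 is a producer → level 1.
S10 eats S4 → level 2.
S7 eats S10 → level 3.
No prey of S7 is below level 2, so 3 is the minimum.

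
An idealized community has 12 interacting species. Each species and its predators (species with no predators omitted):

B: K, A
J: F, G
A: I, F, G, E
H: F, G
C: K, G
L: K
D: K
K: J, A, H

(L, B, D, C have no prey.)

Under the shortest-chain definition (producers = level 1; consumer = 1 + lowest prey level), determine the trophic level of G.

Trophic level 2

C is a producer → level 1.
G eats C → level 2.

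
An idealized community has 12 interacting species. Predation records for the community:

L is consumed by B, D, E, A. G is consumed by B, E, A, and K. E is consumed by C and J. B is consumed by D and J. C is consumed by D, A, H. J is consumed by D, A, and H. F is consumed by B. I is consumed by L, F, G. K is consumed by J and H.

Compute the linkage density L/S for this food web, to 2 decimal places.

L/S = 2.00

There are L = 24 links among S = 12 species.
L/S = 24/12 = 2.0000 ≈ 2.00.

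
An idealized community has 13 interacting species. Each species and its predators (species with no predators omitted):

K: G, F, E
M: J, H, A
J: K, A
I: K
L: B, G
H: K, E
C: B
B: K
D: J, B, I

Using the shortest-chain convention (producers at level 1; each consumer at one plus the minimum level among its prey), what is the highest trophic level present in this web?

4

Producers (level 1): L, C, M, D.
Following each consumer down to its lowest-level prey: M → J → K → F (levels 1 through 4).
All prey of F (K 3) are at level 3 or above, so F is at level 1 + 3 = 4.
Every consumer has at least one prey at level 3 or below, so none exceeds level 4.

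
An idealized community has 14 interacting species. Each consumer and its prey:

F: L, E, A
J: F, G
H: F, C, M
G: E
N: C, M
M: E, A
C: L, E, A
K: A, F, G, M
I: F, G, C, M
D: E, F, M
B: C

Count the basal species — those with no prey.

Basal species (no prey listed): L, E, A.
Count: 3.

3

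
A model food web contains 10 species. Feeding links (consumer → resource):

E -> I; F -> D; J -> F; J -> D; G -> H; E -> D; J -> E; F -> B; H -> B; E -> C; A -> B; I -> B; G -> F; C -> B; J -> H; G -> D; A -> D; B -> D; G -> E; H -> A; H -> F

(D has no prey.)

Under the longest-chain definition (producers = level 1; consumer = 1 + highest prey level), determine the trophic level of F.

Trophic level 3

D is a producer → level 1.
B eats D → level 2.
F eats B (level 2); other prey at levels: D 1 → level 3.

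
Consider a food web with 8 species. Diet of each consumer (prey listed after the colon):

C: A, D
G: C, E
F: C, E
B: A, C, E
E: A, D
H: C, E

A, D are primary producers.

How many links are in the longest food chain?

One longest chain: A → C → B.
It has 3 species and 2 links.

2 links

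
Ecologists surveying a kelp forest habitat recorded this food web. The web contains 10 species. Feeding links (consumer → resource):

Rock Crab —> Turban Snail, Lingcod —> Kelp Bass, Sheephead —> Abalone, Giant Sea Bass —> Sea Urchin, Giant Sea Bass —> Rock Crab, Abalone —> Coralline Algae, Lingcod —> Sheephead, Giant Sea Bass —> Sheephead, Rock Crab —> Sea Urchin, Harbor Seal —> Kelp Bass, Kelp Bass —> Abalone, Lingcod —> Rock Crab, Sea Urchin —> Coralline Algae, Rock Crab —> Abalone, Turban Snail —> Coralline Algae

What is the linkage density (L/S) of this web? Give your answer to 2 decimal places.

L/S = 1.50

There are L = 15 links among S = 10 species.
L/S = 15/10 = 1.5000 ≈ 1.50.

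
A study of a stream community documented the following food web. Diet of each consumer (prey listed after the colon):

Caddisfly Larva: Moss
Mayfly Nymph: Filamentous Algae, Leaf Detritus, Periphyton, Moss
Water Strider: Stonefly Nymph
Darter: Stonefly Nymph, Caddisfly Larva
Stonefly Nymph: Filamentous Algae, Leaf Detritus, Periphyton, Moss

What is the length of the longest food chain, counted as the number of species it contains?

3 species

One longest chain: Filamentous Algae → Stonefly Nymph → Water Strider.
It has 3 species and 2 links.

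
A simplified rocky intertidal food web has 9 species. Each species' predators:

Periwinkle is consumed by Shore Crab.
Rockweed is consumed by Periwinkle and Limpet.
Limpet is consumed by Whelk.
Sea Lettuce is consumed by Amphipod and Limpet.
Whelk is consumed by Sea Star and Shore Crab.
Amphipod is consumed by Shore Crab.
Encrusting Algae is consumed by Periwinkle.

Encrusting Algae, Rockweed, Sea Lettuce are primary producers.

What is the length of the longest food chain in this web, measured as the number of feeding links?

One longest chain: Rockweed → Limpet → Whelk → Sea Star.
It has 4 species and 3 links.

3 links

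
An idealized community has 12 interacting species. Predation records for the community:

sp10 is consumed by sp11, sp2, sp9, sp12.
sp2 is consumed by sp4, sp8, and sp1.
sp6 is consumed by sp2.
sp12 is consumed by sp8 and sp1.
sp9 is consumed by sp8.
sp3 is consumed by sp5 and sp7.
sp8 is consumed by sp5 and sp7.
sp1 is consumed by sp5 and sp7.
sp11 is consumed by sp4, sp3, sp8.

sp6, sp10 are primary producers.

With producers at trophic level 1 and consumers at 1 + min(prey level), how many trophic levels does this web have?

Producers (level 1): sp6, sp10.
Following each consumer down to its lowest-level prey: sp10 → sp11 → sp3 → sp5 (levels 1 through 4).
All prey of sp5 (sp3 3, sp1 3, sp8 3) are at level 3 or above, so sp5 is at level 1 + 3 = 4.
Every consumer has at least one prey at level 3 or below, so none exceeds level 4.

4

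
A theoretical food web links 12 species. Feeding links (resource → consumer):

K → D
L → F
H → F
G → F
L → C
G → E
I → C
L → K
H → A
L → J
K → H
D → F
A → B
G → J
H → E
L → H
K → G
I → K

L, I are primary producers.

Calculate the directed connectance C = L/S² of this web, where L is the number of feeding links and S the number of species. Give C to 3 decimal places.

The web has S = 12 species and L = 18 feeding links.
C = L / S² = 18 / 144 = 0.1250 ≈ 0.125.

C = 0.125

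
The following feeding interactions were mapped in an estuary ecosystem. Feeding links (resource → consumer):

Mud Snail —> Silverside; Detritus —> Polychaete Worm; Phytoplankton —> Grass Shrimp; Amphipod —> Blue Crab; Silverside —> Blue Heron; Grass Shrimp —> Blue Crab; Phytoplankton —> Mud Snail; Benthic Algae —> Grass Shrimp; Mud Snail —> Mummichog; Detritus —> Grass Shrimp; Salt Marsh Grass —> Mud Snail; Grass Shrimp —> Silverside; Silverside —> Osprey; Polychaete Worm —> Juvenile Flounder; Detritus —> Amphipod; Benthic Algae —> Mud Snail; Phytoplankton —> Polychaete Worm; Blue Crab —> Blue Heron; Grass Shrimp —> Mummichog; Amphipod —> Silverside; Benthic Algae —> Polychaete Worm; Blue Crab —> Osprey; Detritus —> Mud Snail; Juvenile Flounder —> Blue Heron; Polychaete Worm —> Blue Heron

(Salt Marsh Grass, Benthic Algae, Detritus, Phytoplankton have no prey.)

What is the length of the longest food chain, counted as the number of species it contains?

One longest chain: Benthic Algae → Polychaete Worm → Juvenile Flounder → Blue Heron.
It has 4 species and 3 links.

4 species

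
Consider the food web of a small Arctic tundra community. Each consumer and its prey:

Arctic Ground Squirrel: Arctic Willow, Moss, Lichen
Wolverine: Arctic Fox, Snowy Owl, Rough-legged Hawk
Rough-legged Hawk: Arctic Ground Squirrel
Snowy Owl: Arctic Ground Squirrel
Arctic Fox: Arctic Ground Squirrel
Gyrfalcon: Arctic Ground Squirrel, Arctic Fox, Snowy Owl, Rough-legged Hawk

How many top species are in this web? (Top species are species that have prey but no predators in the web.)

2

Top species (has prey, but nothing eats it): Gyrfalcon, Wolverine.
Count: 2.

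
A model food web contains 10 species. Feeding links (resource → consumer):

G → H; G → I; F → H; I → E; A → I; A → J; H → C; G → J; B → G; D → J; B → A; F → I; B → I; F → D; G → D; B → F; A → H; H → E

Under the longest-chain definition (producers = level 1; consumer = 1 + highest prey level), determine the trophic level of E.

B is a producer → level 1.
A eats B → level 2.
H eats A (level 2); other prey at levels: F 2, G 2 → level 3.
E eats H (level 3); other prey at levels: I 3 → level 4.

Trophic level 4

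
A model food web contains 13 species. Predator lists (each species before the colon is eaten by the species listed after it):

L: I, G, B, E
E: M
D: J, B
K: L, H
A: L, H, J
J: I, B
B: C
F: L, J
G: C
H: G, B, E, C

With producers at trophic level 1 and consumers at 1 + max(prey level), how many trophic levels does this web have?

Producers (level 1): A, F, D, K.
A → L → G → C gives C level 4.
No species has a prey at level 4, so no species reaches level 5.

4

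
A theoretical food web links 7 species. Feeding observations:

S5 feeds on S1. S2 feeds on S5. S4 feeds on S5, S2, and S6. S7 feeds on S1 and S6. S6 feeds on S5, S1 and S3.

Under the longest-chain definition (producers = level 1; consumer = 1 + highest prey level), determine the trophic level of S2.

Trophic level 3

S1 is a producer → level 1.
S5 eats S1 → level 2.
S2 eats S5 → level 3.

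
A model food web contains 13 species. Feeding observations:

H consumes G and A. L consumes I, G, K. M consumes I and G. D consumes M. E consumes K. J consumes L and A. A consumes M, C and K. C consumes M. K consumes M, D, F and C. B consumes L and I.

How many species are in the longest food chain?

6 species

One longest chain: G → M → C → K → L → B.
It has 6 species and 5 links.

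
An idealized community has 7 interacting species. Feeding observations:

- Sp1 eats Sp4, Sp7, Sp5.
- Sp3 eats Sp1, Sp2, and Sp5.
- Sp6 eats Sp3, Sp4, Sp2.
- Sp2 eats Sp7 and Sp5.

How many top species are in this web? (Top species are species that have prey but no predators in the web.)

Top species (has prey, but nothing eats it): Sp6.
Count: 1.

1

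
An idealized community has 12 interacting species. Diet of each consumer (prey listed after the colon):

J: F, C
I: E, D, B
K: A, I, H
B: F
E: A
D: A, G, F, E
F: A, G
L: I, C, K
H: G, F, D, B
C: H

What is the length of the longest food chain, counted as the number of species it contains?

One longest chain: A → F → D → H → C → J.
It has 6 species and 5 links.

6 species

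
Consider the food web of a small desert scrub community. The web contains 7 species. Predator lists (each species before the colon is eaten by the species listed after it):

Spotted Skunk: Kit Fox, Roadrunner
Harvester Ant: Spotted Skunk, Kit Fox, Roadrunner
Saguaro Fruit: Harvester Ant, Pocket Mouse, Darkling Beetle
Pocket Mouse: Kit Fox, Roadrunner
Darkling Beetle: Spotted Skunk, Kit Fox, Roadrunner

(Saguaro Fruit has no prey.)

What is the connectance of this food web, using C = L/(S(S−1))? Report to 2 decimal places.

C = 0.31

The web has S = 7 species and L = 13 feeding links.
C = L / (S(S−1)) = 13 / 42 = 0.3095 ≈ 0.31.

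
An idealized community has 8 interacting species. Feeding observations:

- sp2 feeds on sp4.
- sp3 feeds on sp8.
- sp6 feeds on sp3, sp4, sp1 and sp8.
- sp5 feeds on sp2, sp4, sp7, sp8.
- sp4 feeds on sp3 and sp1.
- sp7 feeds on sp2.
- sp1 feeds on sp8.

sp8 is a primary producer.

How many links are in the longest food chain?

5 links

One longest chain: sp8 → sp3 → sp4 → sp2 → sp7 → sp5.
It has 6 species and 5 links.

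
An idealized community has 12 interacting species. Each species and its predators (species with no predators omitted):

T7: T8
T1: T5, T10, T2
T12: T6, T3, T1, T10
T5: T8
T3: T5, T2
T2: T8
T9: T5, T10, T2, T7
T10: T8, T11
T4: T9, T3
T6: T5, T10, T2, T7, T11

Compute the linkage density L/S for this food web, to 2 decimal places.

L/S = 2.08

There are L = 25 links among S = 12 species.
L/S = 25/12 = 2.0833 ≈ 2.08.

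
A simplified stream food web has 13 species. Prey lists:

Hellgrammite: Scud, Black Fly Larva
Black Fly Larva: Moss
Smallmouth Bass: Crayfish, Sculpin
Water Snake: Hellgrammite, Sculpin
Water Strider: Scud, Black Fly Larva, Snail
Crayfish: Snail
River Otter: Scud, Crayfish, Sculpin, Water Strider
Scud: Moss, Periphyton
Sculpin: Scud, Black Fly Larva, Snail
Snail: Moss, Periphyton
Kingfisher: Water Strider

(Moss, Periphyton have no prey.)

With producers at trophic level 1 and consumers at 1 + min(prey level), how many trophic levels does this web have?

Producers (level 1): Moss, Periphyton.
Following each consumer down to its lowest-level prey: Moss → Scud → Water Strider → Kingfisher (levels 1 through 4).
All prey of Kingfisher (Water Strider 3) are at level 3 or above, so Kingfisher is at level 1 + 3 = 4.
Every consumer has at least one prey at level 3 or below, so none exceeds level 4.

4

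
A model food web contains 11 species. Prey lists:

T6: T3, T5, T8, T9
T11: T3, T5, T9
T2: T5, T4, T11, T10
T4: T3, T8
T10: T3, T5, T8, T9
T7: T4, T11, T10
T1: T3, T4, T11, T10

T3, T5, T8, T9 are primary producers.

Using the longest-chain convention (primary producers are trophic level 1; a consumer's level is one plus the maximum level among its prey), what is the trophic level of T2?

Trophic level 3

T3 is a producer → level 1.
T4 eats T3 (level 1); other prey at levels: T8 1 → level 2.
T2 eats T4 (level 2); other prey at levels: T5 1, T11 2, T10 2 → level 3.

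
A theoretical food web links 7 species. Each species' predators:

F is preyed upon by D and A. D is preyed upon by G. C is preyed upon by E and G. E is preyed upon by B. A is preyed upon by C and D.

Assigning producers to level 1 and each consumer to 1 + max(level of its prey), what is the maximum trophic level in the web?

Producers (level 1): F.
F → A → C → E → B gives B level 5.
No species has a prey at level 5, so no species reaches level 6.

5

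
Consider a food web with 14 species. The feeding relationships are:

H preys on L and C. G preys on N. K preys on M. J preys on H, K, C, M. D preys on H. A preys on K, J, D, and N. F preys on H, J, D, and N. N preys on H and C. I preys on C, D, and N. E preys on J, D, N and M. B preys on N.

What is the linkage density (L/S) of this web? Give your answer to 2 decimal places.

There are L = 27 links among S = 14 species.
L/S = 27/14 = 1.9286 ≈ 1.93.

L/S = 1.93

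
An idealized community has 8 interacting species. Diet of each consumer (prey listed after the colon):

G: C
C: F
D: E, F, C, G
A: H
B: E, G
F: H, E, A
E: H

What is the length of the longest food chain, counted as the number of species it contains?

6 species

One longest chain: H → E → F → C → G → D.
It has 6 species and 5 links.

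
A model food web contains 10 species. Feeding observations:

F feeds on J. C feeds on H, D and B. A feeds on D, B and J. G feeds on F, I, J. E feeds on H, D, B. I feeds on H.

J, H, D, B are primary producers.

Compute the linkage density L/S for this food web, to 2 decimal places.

There are L = 14 links among S = 10 species.
L/S = 14/10 = 1.4000 ≈ 1.40.

L/S = 1.40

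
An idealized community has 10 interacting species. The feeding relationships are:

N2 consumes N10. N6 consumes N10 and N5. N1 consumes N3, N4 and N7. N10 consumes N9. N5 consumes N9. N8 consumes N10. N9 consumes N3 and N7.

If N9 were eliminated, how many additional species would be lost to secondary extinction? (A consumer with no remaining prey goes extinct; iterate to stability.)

Remove N9.
Round 1: N5 (all prey gone), N10 (all prey gone) → extinct.
Round 2: N2 (all prey gone), N8 (all prey gone), N6 (all prey gone) → extinct.
No further losses. Total secondary extinctions: 5.

5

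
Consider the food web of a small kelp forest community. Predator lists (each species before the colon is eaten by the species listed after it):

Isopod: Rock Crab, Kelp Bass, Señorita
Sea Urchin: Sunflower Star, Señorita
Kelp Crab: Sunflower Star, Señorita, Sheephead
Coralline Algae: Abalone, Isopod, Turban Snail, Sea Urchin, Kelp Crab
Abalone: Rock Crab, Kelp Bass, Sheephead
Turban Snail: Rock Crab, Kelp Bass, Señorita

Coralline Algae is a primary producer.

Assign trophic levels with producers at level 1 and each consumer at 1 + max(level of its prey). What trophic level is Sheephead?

Coralline Algae is a producer → level 1.
Abalone eats Coralline Algae → level 2.
Sheephead eats Abalone (level 2); other prey at levels: Kelp Crab 2 → level 3.

Trophic level 3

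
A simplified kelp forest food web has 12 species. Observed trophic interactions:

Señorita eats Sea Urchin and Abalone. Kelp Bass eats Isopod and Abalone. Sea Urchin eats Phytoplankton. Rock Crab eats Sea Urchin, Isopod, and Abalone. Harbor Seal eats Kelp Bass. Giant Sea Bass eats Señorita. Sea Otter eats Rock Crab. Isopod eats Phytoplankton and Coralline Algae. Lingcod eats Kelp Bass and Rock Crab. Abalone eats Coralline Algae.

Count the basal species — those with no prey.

2

Basal species (no prey listed): Phytoplankton, Coralline Algae.
Count: 2.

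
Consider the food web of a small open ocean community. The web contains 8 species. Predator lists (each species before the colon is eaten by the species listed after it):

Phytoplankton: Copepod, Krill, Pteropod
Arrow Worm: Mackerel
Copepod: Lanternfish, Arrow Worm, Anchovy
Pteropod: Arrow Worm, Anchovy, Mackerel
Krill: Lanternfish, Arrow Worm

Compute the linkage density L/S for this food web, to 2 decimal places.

L/S = 1.50

There are L = 12 links among S = 8 species.
L/S = 12/8 = 1.5000 ≈ 1.50.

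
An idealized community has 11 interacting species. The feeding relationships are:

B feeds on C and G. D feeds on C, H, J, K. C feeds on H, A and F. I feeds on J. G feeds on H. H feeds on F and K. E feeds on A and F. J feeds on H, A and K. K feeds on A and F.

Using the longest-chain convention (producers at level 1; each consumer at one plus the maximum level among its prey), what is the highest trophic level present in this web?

5

Producers (level 1): F, A.
F → K → H → J → D gives D level 5.
No species has a prey at level 5, so no species reaches level 6.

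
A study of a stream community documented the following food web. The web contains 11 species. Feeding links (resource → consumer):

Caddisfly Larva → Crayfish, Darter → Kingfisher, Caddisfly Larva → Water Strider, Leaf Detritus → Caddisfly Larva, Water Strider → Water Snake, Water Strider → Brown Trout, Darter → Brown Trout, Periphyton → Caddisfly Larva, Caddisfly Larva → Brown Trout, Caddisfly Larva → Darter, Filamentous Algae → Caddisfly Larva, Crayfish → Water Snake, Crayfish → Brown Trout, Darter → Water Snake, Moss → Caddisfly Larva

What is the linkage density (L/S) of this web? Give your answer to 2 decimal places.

There are L = 15 links among S = 11 species.
L/S = 15/11 = 1.3636 ≈ 1.36.

L/S = 1.36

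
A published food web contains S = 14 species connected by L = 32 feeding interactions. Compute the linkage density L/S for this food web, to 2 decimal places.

There are L = 32 links among S = 14 species.
L/S = 32/14 = 2.2857 ≈ 2.29.

L/S = 2.29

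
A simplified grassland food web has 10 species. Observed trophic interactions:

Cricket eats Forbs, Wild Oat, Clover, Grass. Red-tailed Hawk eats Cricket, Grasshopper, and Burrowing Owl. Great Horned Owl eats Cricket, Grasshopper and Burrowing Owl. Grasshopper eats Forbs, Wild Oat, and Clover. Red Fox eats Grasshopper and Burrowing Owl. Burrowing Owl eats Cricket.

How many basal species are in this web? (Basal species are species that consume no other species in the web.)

Basal species (no prey listed): Forbs, Wild Oat, Grass, Clover.
Count: 4.

4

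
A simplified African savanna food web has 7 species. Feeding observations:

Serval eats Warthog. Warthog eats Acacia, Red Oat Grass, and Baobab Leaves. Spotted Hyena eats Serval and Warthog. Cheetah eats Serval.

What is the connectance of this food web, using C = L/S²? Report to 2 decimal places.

The web has S = 7 species and L = 7 feeding links.
C = L / S² = 7 / 49 = 0.1429 ≈ 0.14.

C = 0.14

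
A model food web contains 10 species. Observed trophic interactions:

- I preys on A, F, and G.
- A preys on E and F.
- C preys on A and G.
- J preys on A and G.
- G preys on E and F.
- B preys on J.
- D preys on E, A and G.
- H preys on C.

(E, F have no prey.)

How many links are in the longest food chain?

3 links

One longest chain: E → G → C → H.
It has 4 species and 3 links.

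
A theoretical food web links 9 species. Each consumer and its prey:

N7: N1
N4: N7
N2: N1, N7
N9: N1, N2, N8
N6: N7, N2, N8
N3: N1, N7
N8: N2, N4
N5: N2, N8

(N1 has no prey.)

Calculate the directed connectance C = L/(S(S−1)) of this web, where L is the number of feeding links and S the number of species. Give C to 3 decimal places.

C = 0.222

The web has S = 9 species and L = 16 feeding links.
C = L / (S(S−1)) = 16 / 72 = 0.2222 ≈ 0.222.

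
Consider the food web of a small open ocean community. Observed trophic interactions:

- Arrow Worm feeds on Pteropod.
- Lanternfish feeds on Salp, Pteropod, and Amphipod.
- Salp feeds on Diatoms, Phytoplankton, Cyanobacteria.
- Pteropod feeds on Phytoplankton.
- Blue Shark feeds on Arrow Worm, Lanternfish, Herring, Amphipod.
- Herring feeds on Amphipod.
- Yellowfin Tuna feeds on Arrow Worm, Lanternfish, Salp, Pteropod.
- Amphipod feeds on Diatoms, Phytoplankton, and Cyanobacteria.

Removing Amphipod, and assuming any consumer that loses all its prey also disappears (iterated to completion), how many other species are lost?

Remove Amphipod.
Round 1: Herring (all prey gone) → extinct.
No further losses. Total secondary extinctions: 1.

1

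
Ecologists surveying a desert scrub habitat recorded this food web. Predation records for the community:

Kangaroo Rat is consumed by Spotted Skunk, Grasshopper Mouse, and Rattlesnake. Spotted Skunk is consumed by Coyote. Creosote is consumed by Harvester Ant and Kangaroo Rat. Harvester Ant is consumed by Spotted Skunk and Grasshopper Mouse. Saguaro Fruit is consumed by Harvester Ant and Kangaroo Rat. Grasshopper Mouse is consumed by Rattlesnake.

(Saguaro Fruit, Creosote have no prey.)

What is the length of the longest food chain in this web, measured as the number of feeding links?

One longest chain: Saguaro Fruit → Kangaroo Rat → Spotted Skunk → Coyote.
It has 4 species and 3 links.

3 links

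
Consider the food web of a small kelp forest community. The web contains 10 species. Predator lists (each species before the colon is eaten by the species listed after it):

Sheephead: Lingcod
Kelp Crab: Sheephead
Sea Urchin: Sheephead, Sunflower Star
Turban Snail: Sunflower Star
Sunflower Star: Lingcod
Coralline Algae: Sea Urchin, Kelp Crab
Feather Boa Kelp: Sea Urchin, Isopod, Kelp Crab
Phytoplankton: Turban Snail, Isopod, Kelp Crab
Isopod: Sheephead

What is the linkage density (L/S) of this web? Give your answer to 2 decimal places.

There are L = 15 links among S = 10 species.
L/S = 15/10 = 1.5000 ≈ 1.50.

L/S = 1.50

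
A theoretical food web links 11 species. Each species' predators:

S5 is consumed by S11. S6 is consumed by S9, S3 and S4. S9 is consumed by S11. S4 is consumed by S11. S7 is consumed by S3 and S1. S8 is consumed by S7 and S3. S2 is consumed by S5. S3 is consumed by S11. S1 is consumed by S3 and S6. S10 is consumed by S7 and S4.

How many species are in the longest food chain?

One longest chain: S10 → S7 → S1 → S6 → S3 → S11.
It has 6 species and 5 links.

6 species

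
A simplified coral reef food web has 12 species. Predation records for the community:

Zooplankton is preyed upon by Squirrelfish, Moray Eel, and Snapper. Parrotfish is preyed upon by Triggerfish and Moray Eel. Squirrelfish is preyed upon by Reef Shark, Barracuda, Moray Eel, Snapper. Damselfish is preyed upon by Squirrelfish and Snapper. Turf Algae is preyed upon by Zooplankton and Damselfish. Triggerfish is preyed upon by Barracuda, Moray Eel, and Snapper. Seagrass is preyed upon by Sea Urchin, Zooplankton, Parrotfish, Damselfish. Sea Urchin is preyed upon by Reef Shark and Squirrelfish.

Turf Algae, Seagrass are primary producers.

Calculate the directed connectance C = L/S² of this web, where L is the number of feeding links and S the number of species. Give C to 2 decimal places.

C = 0.15

The web has S = 12 species and L = 22 feeding links.
C = L / S² = 22 / 144 = 0.1528 ≈ 0.15.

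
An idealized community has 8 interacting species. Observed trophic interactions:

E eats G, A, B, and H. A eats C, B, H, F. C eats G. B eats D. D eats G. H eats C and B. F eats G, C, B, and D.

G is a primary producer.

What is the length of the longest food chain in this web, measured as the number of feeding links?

5 links

One longest chain: G → D → B → H → A → E.
It has 6 species and 5 links.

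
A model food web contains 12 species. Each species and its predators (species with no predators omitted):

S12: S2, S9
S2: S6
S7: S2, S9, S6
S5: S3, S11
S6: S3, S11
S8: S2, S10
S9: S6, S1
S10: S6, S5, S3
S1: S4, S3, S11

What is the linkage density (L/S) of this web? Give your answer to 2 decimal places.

There are L = 20 links among S = 12 species.
L/S = 20/12 = 1.6667 ≈ 1.67.

L/S = 1.67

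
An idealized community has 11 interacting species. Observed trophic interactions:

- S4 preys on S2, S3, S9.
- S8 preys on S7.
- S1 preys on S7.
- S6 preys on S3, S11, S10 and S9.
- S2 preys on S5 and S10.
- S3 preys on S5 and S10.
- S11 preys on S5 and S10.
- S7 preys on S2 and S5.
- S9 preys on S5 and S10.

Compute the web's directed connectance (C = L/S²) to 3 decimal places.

C = 0.157

The web has S = 11 species and L = 19 feeding links.
C = L / S² = 19 / 121 = 0.1570 ≈ 0.157.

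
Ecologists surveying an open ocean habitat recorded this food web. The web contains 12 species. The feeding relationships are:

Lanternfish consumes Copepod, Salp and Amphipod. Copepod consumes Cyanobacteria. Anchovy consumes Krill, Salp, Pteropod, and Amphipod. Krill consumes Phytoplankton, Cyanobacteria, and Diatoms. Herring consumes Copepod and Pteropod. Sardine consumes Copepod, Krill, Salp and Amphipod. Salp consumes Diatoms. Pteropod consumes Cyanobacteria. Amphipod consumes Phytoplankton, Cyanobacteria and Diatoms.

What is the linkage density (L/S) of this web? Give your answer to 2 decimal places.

There are L = 22 links among S = 12 species.
L/S = 22/12 = 1.8333 ≈ 1.83.

L/S = 1.83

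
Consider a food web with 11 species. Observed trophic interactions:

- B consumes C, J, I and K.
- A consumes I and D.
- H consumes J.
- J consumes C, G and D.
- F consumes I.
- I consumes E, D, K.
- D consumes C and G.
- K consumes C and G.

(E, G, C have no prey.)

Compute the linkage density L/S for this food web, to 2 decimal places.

L/S = 1.64

There are L = 18 links among S = 11 species.
L/S = 18/11 = 1.6364 ≈ 1.64.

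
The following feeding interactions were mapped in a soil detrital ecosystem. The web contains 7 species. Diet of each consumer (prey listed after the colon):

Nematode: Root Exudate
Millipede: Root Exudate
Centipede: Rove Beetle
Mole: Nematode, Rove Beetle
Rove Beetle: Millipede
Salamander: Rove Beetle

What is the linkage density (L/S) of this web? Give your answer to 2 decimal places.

L/S = 1.00

There are L = 7 links among S = 7 species.
L/S = 7/7 = 1.0000 ≈ 1.00.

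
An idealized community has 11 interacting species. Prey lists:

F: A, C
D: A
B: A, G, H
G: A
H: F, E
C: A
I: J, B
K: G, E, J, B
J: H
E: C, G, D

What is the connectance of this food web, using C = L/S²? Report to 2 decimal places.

The web has S = 11 species and L = 20 feeding links.
C = L / S² = 20 / 121 = 0.1653 ≈ 0.17.

C = 0.17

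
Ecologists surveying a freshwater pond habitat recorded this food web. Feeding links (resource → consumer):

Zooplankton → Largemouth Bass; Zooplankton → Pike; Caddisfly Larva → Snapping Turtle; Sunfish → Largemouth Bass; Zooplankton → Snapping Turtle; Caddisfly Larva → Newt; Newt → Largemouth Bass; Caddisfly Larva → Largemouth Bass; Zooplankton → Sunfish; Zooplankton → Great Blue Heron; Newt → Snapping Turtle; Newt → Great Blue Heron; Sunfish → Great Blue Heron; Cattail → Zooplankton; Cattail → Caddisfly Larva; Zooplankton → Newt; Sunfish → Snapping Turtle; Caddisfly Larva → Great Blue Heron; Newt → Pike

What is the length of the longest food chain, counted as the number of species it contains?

One longest chain: Cattail → Zooplankton → Sunfish → Largemouth Bass.
It has 4 species and 3 links.

4 species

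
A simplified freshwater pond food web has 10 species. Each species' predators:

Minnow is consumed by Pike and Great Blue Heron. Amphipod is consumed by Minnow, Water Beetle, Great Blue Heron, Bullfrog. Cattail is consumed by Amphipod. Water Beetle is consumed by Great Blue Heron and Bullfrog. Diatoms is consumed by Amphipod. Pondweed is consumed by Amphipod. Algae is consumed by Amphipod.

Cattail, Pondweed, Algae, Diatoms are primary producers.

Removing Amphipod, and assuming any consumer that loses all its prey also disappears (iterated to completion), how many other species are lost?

5

Remove Amphipod.
Round 1: Minnow (all prey gone), Water Beetle (all prey gone) → extinct.
Round 2: Pike (all prey gone), Bullfrog (all prey gone), Great Blue Heron (all prey gone) → extinct.
No further losses. Total secondary extinctions: 5.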